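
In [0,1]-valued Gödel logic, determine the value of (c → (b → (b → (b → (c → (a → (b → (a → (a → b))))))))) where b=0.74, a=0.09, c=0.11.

(a → b): 0.09 ≤ 0.74, so result = 1
(a → (a → b)): 0.09 ≤ 1, so result = 1
(b → (a → (a → b))): 0.74 ≤ 1, so result = 1
(a → (b → (a → (a → b)))): 0.09 ≤ 1, so result = 1
(c → (a → (b → (a → (a → b))))): 0.11 ≤ 1, so result = 1
(b → (c → (a → (b → (a → (a → b)))))): 0.74 ≤ 1, so result = 1
(b → (b → (c → (a → (b → (a → (a → b))))))): 0.74 ≤ 1, so result = 1
(b → (b → (b → (c → (a → (b → (a → (a → b)))))))): 0.74 ≤ 1, so result = 1
(c → (b → (b → (b → (c → (a → (b → (a → (a → b))))))))): 0.11 ≤ 1, so result = 1

1.00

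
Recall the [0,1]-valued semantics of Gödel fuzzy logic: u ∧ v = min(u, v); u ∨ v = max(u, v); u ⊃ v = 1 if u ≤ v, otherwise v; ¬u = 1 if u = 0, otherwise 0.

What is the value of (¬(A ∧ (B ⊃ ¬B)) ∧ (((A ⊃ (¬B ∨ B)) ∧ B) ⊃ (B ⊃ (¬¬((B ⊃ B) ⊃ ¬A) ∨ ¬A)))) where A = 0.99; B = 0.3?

0.00

¬B: Gödel ¬ of 0.3 = 0 (operand ≠ 0)
(B ⊃ ¬B): 0.3 > 0, so result = 0
(A ∧ (B ⊃ ¬B)) = min(0.99, 0) = 0
¬(A ∧ (B ⊃ ¬B)): Gödel ¬ of 0 = 1 (operand is 0)
¬B: Gödel ¬ of 0.3 = 0 (operand ≠ 0)
(¬B ∨ B) = max(0, 0.3) = 0.3
(A ⊃ (¬B ∨ B)): 0.99 > 0.3, so result = 0.3
((A ⊃ (¬B ∨ B)) ∧ B) = min(0.3, 0.3) = 0.3
(B ⊃ B): 0.3 ≤ 0.3, so result = 1
¬A: Gödel ¬ of 0.99 = 0 (operand ≠ 0)
((B ⊃ B) ⊃ ¬A): 1 > 0, so result = 0
¬((B ⊃ B) ⊃ ¬A): Gödel ¬ of 0 = 1 (operand is 0)
¬¬((B ⊃ B) ⊃ ¬A): Gödel ¬ of 1 = 0 (operand ≠ 0)
¬A: Gödel ¬ of 0.99 = 0 (operand ≠ 0)
(¬¬((B ⊃ B) ⊃ ¬A) ∨ ¬A) = max(0, 0) = 0
(B ⊃ (¬¬((B ⊃ B) ⊃ ¬A) ∨ ¬A)): 0.3 > 0, so result = 0
(((A ⊃ (¬B ∨ B)) ∧ B) ⊃ (B ⊃ (¬¬((B ⊃ B) ⊃ ¬A) ∨ ¬A))): 0.3 > 0, so result = 0
(¬(A ∧ (B ⊃ ¬B)) ∧ (((A ⊃ (¬B ∨ B)) ∧ B) ⊃ (B ⊃ (¬¬((B ⊃ B) ⊃ ¬A) ∨ ¬A)))) = min(1, 0) = 0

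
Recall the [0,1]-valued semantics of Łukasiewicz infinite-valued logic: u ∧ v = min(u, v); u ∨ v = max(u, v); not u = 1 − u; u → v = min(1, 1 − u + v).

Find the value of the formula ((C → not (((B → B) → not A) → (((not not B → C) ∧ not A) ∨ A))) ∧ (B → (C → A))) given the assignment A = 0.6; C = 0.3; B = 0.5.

0.70

(B → B): min(1, 1 − 0.5 + 0.5) = 1
not A: Łukasiewicz ¬ gives 1 − 0.6 = 0.4
((B → B) → not A): min(1, 1 − 1 + 0.4) = 0.4
not B: Łukasiewicz ¬ gives 1 − 0.5 = 0.5
not not B: Łukasiewicz ¬ gives 1 − 0.5 = 0.5
(not not B → C): min(1, 1 − 0.5 + 0.3) = 0.8
not A: Łukasiewicz ¬ gives 1 − 0.6 = 0.4
((not not B → C) ∧ not A) = min(0.8, 0.4) = 0.4
(((not not B → C) ∧ not A) ∨ A) = max(0.4, 0.6) = 0.6
(((B → B) → not A) → (((not not B → C) ∧ not A) ∨ A)): min(1, 1 − 0.4 + 0.6) = 1
not (((B → B) → not A) → (((not not B → C) ∧ not A) ∨ A)): Łukasiewicz ¬ gives 1 − 1 = 0
(C → not (((B → B) → not A) → (((not not B → C) ∧ not A) ∨ A))): min(1, 1 − 0.3 + 0) = 0.7
(C → A): min(1, 1 − 0.3 + 0.6) = 1
(B → (C → A)): min(1, 1 − 0.5 + 1) = 1
((C → not (((B → B) → not A) → (((not not B → C) ∧ not A) ∨ A))) ∧ (B → (C → A))) = min(0.7, 1) = 0.7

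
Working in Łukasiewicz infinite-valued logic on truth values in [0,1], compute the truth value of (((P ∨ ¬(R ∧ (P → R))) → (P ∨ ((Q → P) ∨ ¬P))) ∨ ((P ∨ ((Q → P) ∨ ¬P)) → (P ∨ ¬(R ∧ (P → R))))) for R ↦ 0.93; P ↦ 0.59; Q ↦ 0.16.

(P → R): min(1, 1 − 0.59 + 0.93) = 1
(R ∧ (P → R)) = min(0.93, 1) = 0.93
¬(R ∧ (P → R)): Łukasiewicz ¬ gives 1 − 0.93 = 0.07
(P ∨ ¬(R ∧ (P → R))) = max(0.59, 0.07) = 0.59
(Q → P): min(1, 1 − 0.16 + 0.59) = 1
¬P: Łukasiewicz ¬ gives 1 − 0.59 = 0.41
((Q → P) ∨ ¬P) = max(1, 0.41) = 1
(P ∨ ((Q → P) ∨ ¬P)) = max(0.59, 1) = 1
((P ∨ ¬(R ∧ (P → R))) → (P ∨ ((Q → P) ∨ ¬P))): min(1, 1 − 0.59 + 1) = 1
(Q → P): min(1, 1 − 0.16 + 0.59) = 1
¬P: Łukasiewicz ¬ gives 1 − 0.59 = 0.41
((Q → P) ∨ ¬P) = max(1, 0.41) = 1
(P ∨ ((Q → P) ∨ ¬P)) = max(0.59, 1) = 1
(P → R): min(1, 1 − 0.59 + 0.93) = 1
(R ∧ (P → R)) = min(0.93, 1) = 0.93
¬(R ∧ (P → R)): Łukasiewicz ¬ gives 1 − 0.93 = 0.07
(P ∨ ¬(R ∧ (P → R))) = max(0.59, 0.07) = 0.59
((P ∨ ((Q → P) ∨ ¬P)) → (P ∨ ¬(R ∧ (P → R)))): min(1, 1 − 1 + 0.59) = 0.59
(((P ∨ ¬(R ∧ (P → R))) → (P ∨ ((Q → P) ∨ ¬P))) ∨ ((P ∨ ((Q → P) ∨ ¬P)) → (P ∨ ¬(R ∧ (P → R))))) = max(1, 0.59) = 1

1.00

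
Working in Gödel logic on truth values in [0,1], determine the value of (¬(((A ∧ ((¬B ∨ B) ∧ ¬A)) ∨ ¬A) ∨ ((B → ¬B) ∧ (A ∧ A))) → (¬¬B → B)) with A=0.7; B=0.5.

0.50

¬B: Gödel ¬ of 0.5 = 0 (operand ≠ 0)
(¬B ∨ B) = max(0, 0.5) = 0.5
¬A: Gödel ¬ of 0.7 = 0 (operand ≠ 0)
((¬B ∨ B) ∧ ¬A) = min(0.5, 0) = 0
(A ∧ ((¬B ∨ B) ∧ ¬A)) = min(0.7, 0) = 0
¬A: Gödel ¬ of 0.7 = 0 (operand ≠ 0)
((A ∧ ((¬B ∨ B) ∧ ¬A)) ∨ ¬A) = max(0, 0) = 0
¬B: Gödel ¬ of 0.5 = 0 (operand ≠ 0)
(B → ¬B): 0.5 > 0, so result = 0
(A ∧ A) = min(0.7, 0.7) = 0.7
((B → ¬B) ∧ (A ∧ A)) = min(0, 0.7) = 0
(((A ∧ ((¬B ∨ B) ∧ ¬A)) ∨ ¬A) ∨ ((B → ¬B) ∧ (A ∧ A))) = max(0, 0) = 0
¬(((A ∧ ((¬B ∨ B) ∧ ¬A)) ∨ ¬A) ∨ ((B → ¬B) ∧ (A ∧ A))): Gödel ¬ of 0 = 1 (operand is 0)
¬B: Gödel ¬ of 0.5 = 0 (operand ≠ 0)
¬¬B: Gödel ¬ of 0 = 1 (operand is 0)
(¬¬B → B): 1 > 0.5, so result = 0.5
(¬(((A ∧ ((¬B ∨ B) ∧ ¬A)) ∨ ¬A) ∨ ((B → ¬B) ∧ (A ∧ A))) → (¬¬B → B)): 1 > 0.5, so result = 0.5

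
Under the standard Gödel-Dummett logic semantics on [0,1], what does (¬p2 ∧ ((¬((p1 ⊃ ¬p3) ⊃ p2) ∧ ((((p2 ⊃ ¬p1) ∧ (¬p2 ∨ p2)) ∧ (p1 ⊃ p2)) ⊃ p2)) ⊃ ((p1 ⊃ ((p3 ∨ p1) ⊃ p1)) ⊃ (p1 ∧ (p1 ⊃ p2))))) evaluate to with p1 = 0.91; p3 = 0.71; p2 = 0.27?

0.00

¬p2: Gödel ¬ of 0.27 = 0 (operand ≠ 0)
¬p3: Gödel ¬ of 0.71 = 0 (operand ≠ 0)
(p1 ⊃ ¬p3): 0.91 > 0, so result = 0
((p1 ⊃ ¬p3) ⊃ p2): 0 ≤ 0.27, so result = 1
¬((p1 ⊃ ¬p3) ⊃ p2): Gödel ¬ of 1 = 0 (operand ≠ 0)
¬p1: Gödel ¬ of 0.91 = 0 (operand ≠ 0)
(p2 ⊃ ¬p1): 0.27 > 0, so result = 0
¬p2: Gödel ¬ of 0.27 = 0 (operand ≠ 0)
(¬p2 ∨ p2) = max(0, 0.27) = 0.27
((p2 ⊃ ¬p1) ∧ (¬p2 ∨ p2)) = min(0, 0.27) = 0
(p1 ⊃ p2): 0.91 > 0.27, so result = 0.27
(((p2 ⊃ ¬p1) ∧ (¬p2 ∨ p2)) ∧ (p1 ⊃ p2)) = min(0, 0.27) = 0
((((p2 ⊃ ¬p1) ∧ (¬p2 ∨ p2)) ∧ (p1 ⊃ p2)) ⊃ p2): 0 ≤ 0.27, so result = 1
(¬((p1 ⊃ ¬p3) ⊃ p2) ∧ ((((p2 ⊃ ¬p1) ∧ (¬p2 ∨ p2)) ∧ (p1 ⊃ p2)) ⊃ p2)) = min(0, 1) = 0
(p3 ∨ p1) = max(0.71, 0.91) = 0.91
((p3 ∨ p1) ⊃ p1): 0.91 ≤ 0.91, so result = 1
(p1 ⊃ ((p3 ∨ p1) ⊃ p1)): 0.91 ≤ 1, so result = 1
(p1 ⊃ p2): 0.91 > 0.27, so result = 0.27
(p1 ∧ (p1 ⊃ p2)) = min(0.91, 0.27) = 0.27
((p1 ⊃ ((p3 ∨ p1) ⊃ p1)) ⊃ (p1 ∧ (p1 ⊃ p2))): 1 > 0.27, so result = 0.27
((¬((p1 ⊃ ¬p3) ⊃ p2) ∧ ((((p2 ⊃ ¬p1) ∧ (¬p2 ∨ p2)) ∧ (p1 ⊃ p2)) ⊃ p2)) ⊃ ((p1 ⊃ ((p3 ∨ p1) ⊃ p1)) ⊃ (p1 ∧ (p1 ⊃ p2)))): 0 ≤ 0.27, so result = 1
(¬p2 ∧ ((¬((p1 ⊃ ¬p3) ⊃ p2) ∧ ((((p2 ⊃ ¬p1) ∧ (¬p2 ∨ p2)) ∧ (p1 ⊃ p2)) ⊃ p2)) ⊃ ((p1 ⊃ ((p3 ∨ p1) ⊃ p1)) ⊃ (p1 ∧ (p1 ⊃ p2))))) = min(0, 1) = 0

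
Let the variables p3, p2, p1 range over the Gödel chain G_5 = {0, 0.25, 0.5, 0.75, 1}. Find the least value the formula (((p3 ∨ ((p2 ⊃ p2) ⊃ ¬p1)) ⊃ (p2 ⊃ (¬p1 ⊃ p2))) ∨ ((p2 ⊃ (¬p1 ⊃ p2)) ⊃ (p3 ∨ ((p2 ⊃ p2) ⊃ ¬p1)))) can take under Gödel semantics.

1.00

Every assignment gives 1. For instance at p3 = 0, p2 = 0, p1 = 0:
  (p2 ⊃ p2): 0 ≤ 0, so result = 1
  ¬p1: Gödel ¬ of 0 = 1 (operand is 0)
  ((p2 ⊃ p2) ⊃ ¬p1): 1 ≤ 1, so result = 1
  (p3 ∨ ((p2 ⊃ p2) ⊃ ¬p1)) = max(0, 1) = 1
  ¬p1: Gödel ¬ of 0 = 1 (operand is 0)
  (¬p1 ⊃ p2): 1 > 0, so result = 0
  (p2 ⊃ (¬p1 ⊃ p2)): 0 ≤ 0, so result = 1
  ((p3 ∨ ((p2 ⊃ p2) ⊃ ¬p1)) ⊃ (p2 ⊃ (¬p1 ⊃ p2))): 1 ≤ 1, so result = 1
  ¬p1: Gödel ¬ of 0 = 1 (operand is 0)
  (¬p1 ⊃ p2): 1 > 0, so result = 0
  (p2 ⊃ (¬p1 ⊃ p2)): 0 ≤ 0, so result = 1
  (p2 ⊃ p2): 0 ≤ 0, so result = 1
  ¬p1: Gödel ¬ of 0 = 1 (operand is 0)
  ((p2 ⊃ p2) ⊃ ¬p1): 1 ≤ 1, so result = 1
  (p3 ∨ ((p2 ⊃ p2) ⊃ ¬p1)) = max(0, 1) = 1
  ((p2 ⊃ (¬p1 ⊃ p2)) ⊃ (p3 ∨ ((p2 ⊃ p2) ⊃ ¬p1))): 1 ≤ 1, so result = 1
  (((p3 ∨ ((p2 ⊃ p2) ⊃ ¬p1)) ⊃ (p2 ⊃ (¬p1 ⊃ p2))) ∨ ((p2 ⊃ (¬p1 ⊃ p2)) ⊃ (p3 ∨ ((p2 ⊃ p2) ⊃ ¬p1)))) = max(1, 1) = 1
All 125 assignments give value 1 — the formula is a G_5-tautology.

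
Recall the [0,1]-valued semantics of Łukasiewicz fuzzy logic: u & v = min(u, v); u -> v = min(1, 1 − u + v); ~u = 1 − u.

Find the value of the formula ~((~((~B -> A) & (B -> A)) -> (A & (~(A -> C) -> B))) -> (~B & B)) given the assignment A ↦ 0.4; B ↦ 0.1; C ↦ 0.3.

0.80

~B: Łukasiewicz ¬ gives 1 − 0.1 = 0.9
(~B -> A): min(1, 1 − 0.9 + 0.4) = 0.5
(B -> A): min(1, 1 − 0.1 + 0.4) = 1
((~B -> A) & (B -> A)) = min(0.5, 1) = 0.5
~((~B -> A) & (B -> A)): Łukasiewicz ¬ gives 1 − 0.5 = 0.5
(A -> C): min(1, 1 − 0.4 + 0.3) = 0.9
~(A -> C): Łukasiewicz ¬ gives 1 − 0.9 = 0.1
(~(A -> C) -> B): min(1, 1 − 0.1 + 0.1) = 1
(A & (~(A -> C) -> B)) = min(0.4, 1) = 0.4
(~((~B -> A) & (B -> A)) -> (A & (~(A -> C) -> B))): min(1, 1 − 0.5 + 0.4) = 0.9
~B: Łukasiewicz ¬ gives 1 − 0.1 = 0.9
(~B & B) = min(0.9, 0.1) = 0.1
((~((~B -> A) & (B -> A)) -> (A & (~(A -> C) -> B))) -> (~B & B)): min(1, 1 − 0.9 + 0.1) = 0.2
~((~((~B -> A) & (B -> A)) -> (A & (~(A -> C) -> B))) -> (~B & B)): Łukasiewicz ¬ gives 1 − 0.2 = 0.8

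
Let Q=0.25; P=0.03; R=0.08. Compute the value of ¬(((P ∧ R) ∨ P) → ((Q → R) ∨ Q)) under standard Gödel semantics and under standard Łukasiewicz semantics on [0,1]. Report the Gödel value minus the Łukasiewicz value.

Gödel evaluation:
  (P ∧ R) = min(0.03, 0.08) = 0.03
  ((P ∧ R) ∨ P) = max(0.03, 0.03) = 0.03
  (Q → R): 0.25 > 0.08, so result = 0.08
  ((Q → R) ∨ Q) = max(0.08, 0.25) = 0.25
  (((P ∧ R) ∨ P) → ((Q → R) ∨ Q)): 0.03 ≤ 0.25, so result = 1
  ¬(((P ∧ R) ∨ P) → ((Q → R) ∨ Q)): Gödel ¬ of 1 = 0 (operand ≠ 0)
  Gödel value = 0
Łukasiewicz evaluation:
  (P ∧ R) = min(0.03, 0.08) = 0.03
  ((P ∧ R) ∨ P) = max(0.03, 0.03) = 0.03
  (Q → R): min(1, 1 − 0.25 + 0.08) = 0.83
  ((Q → R) ∨ Q) = max(0.83, 0.25) = 0.83
  (((P ∧ R) ∨ P) → ((Q → R) ∨ Q)): min(1, 1 − 0.03 + 0.83) = 1
  ¬(((P ∧ R) ∨ P) → ((Q → R) ∨ Q)): Łukasiewicz ¬ gives 1 − 1 = 0
  Łukasiewicz value = 0
Difference: 0 − 0 = 0.00

0.00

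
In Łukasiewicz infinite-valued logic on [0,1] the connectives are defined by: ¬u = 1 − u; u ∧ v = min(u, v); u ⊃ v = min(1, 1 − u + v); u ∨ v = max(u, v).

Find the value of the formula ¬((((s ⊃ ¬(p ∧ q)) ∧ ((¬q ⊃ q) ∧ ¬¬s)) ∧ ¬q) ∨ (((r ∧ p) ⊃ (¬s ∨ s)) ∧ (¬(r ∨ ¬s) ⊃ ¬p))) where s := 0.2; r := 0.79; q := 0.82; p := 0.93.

(p ∧ q) = min(0.93, 0.82) = 0.82
¬(p ∧ q): Łukasiewicz ¬ gives 1 − 0.82 = 0.18
(s ⊃ ¬(p ∧ q)): min(1, 1 − 0.2 + 0.18) = 0.98
¬q: Łukasiewicz ¬ gives 1 − 0.82 = 0.18
(¬q ⊃ q): min(1, 1 − 0.18 + 0.82) = 1
¬s: Łukasiewicz ¬ gives 1 − 0.2 = 0.8
¬¬s: Łukasiewicz ¬ gives 1 − 0.8 = 0.2
((¬q ⊃ q) ∧ ¬¬s) = min(1, 0.2) = 0.2
((s ⊃ ¬(p ∧ q)) ∧ ((¬q ⊃ q) ∧ ¬¬s)) = min(0.98, 0.2) = 0.2
¬q: Łukasiewicz ¬ gives 1 − 0.82 = 0.18
(((s ⊃ ¬(p ∧ q)) ∧ ((¬q ⊃ q) ∧ ¬¬s)) ∧ ¬q) = min(0.2, 0.18) = 0.18
(r ∧ p) = min(0.79, 0.93) = 0.79
¬s: Łukasiewicz ¬ gives 1 − 0.2 = 0.8
(¬s ∨ s) = max(0.8, 0.2) = 0.8
((r ∧ p) ⊃ (¬s ∨ s)): min(1, 1 − 0.79 + 0.8) = 1
¬s: Łukasiewicz ¬ gives 1 − 0.2 = 0.8
(r ∨ ¬s) = max(0.79, 0.8) = 0.8
¬(r ∨ ¬s): Łukasiewicz ¬ gives 1 − 0.8 = 0.2
¬p: Łukasiewicz ¬ gives 1 − 0.93 = 0.07
(¬(r ∨ ¬s) ⊃ ¬p): min(1, 1 − 0.2 + 0.07) = 0.87
(((r ∧ p) ⊃ (¬s ∨ s)) ∧ (¬(r ∨ ¬s) ⊃ ¬p)) = min(1, 0.87) = 0.87
((((s ⊃ ¬(p ∧ q)) ∧ ((¬q ⊃ q) ∧ ¬¬s)) ∧ ¬q) ∨ (((r ∧ p) ⊃ (¬s ∨ s)) ∧ (¬(r ∨ ¬s) ⊃ ¬p))) = max(0.18, 0.87) = 0.87
¬((((s ⊃ ¬(p ∧ q)) ∧ ((¬q ⊃ q) ∧ ¬¬s)) ∧ ¬q) ∨ (((r ∧ p) ⊃ (¬s ∨ s)) ∧ (¬(r ∨ ¬s) ⊃ ¬p))): Łukasiewicz ¬ gives 1 − 0.87 = 0.13

0.13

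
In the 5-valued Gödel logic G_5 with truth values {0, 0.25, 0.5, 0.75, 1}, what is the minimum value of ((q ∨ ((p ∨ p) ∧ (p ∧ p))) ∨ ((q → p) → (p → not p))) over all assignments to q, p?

0.25

The minimum is attained at q = 0, p = 0.25:
  (p ∨ p) = max(0.25, 0.25) = 0.25
  (p ∧ p) = min(0.25, 0.25) = 0.25
  ((p ∨ p) ∧ (p ∧ p)) = min(0.25, 0.25) = 0.25
  (q ∨ ((p ∨ p) ∧ (p ∧ p))) = max(0, 0.25) = 0.25
  (q → p): 0 ≤ 0.25, so result = 1
  not p: Gödel ¬ of 0.25 = 0 (operand ≠ 0)
  (p → not p): 0.25 > 0, so result = 0
  ((q → p) → (p → not p)): 1 > 0, so result = 0
  ((q ∨ ((p ∨ p) ∧ (p ∧ p))) ∨ ((q → p) → (p → not p))) = max(0.25, 0) = 0.25
Checking all 25 assignments confirms none give a value below 0.25.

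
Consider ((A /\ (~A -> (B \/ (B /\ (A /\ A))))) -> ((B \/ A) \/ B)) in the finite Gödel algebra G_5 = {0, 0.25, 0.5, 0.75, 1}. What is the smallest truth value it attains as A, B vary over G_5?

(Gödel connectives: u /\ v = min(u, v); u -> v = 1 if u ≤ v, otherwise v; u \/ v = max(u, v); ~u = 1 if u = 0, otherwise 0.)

1.00

Every assignment gives 1. For instance at A = 0, B = 0:
  ~A: Gödel ¬ of 0 = 1 (operand is 0)
  (A /\ A) = min(0, 0) = 0
  (B /\ (A /\ A)) = min(0, 0) = 0
  (B \/ (B /\ (A /\ A))) = max(0, 0) = 0
  (~A -> (B \/ (B /\ (A /\ A)))): 1 > 0, so result = 0
  (A /\ (~A -> (B \/ (B /\ (A /\ A))))) = min(0, 0) = 0
  (B \/ A) = max(0, 0) = 0
  ((B \/ A) \/ B) = max(0, 0) = 0
  ((A /\ (~A -> (B \/ (B /\ (A /\ A))))) -> ((B \/ A) \/ B)): 0 ≤ 0, so result = 1
All 25 assignments give value 1 — the formula is a G_5-tautology.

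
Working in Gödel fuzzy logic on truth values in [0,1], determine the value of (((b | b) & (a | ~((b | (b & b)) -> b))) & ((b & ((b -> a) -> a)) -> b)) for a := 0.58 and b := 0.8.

(b | b) = max(0.8, 0.8) = 0.8
(b & b) = min(0.8, 0.8) = 0.8
(b | (b & b)) = max(0.8, 0.8) = 0.8
((b | (b & b)) -> b): 0.8 ≤ 0.8, so result = 1
~((b | (b & b)) -> b): Gödel ¬ of 1 = 0 (operand ≠ 0)
(a | ~((b | (b & b)) -> b)) = max(0.58, 0) = 0.58
((b | b) & (a | ~((b | (b & b)) -> b))) = min(0.8, 0.58) = 0.58
(b -> a): 0.8 > 0.58, so result = 0.58
((b -> a) -> a): 0.58 ≤ 0.58, so result = 1
(b & ((b -> a) -> a)) = min(0.8, 1) = 0.8
((b & ((b -> a) -> a)) -> b): 0.8 ≤ 0.8, so result = 1
(((b | b) & (a | ~((b | (b & b)) -> b))) & ((b & ((b -> a) -> a)) -> b)) = min(0.58, 1) = 0.58

0.58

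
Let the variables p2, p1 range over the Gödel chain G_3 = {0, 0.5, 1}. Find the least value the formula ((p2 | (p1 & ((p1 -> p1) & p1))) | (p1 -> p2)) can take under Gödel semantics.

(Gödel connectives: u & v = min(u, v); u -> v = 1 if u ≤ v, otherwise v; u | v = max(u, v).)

0.50

The minimum is attained at p2 = 0, p1 = 0.5:
  (p1 -> p1): 0.5 ≤ 0.5, so result = 1
  ((p1 -> p1) & p1) = min(1, 0.5) = 0.5
  (p1 & ((p1 -> p1) & p1)) = min(0.5, 0.5) = 0.5
  (p2 | (p1 & ((p1 -> p1) & p1))) = max(0, 0.5) = 0.5
  (p1 -> p2): 0.5 > 0, so result = 0
  ((p2 | (p1 & ((p1 -> p1) & p1))) | (p1 -> p2)) = max(0.5, 0) = 0.5
Checking all 9 assignments confirms none give a value below 0.50.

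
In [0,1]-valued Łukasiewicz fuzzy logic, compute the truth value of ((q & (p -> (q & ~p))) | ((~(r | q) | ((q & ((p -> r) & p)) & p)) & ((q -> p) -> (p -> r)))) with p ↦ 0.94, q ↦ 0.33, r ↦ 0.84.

0.33

~p: Łukasiewicz ¬ gives 1 − 0.94 = 0.06
(q & ~p) = min(0.33, 0.06) = 0.06
(p -> (q & ~p)): min(1, 1 − 0.94 + 0.06) = 0.12
(q & (p -> (q & ~p))) = min(0.33, 0.12) = 0.12
(r | q) = max(0.84, 0.33) = 0.84
~(r | q): Łukasiewicz ¬ gives 1 − 0.84 = 0.16
(p -> r): min(1, 1 − 0.94 + 0.84) = 0.9
((p -> r) & p) = min(0.9, 0.94) = 0.9
(q & ((p -> r) & p)) = min(0.33, 0.9) = 0.33
((q & ((p -> r) & p)) & p) = min(0.33, 0.94) = 0.33
(~(r | q) | ((q & ((p -> r) & p)) & p)) = max(0.16, 0.33) = 0.33
(q -> p): min(1, 1 − 0.33 + 0.94) = 1
(p -> r): min(1, 1 − 0.94 + 0.84) = 0.9
((q -> p) -> (p -> r)): min(1, 1 − 1 + 0.9) = 0.9
((~(r | q) | ((q & ((p -> r) & p)) & p)) & ((q -> p) -> (p -> r))) = min(0.33, 0.9) = 0.33
((q & (p -> (q & ~p))) | ((~(r | q) | ((q & ((p -> r) & p)) & p)) & ((q -> p) -> (p -> r)))) = max(0.12, 0.33) = 0.33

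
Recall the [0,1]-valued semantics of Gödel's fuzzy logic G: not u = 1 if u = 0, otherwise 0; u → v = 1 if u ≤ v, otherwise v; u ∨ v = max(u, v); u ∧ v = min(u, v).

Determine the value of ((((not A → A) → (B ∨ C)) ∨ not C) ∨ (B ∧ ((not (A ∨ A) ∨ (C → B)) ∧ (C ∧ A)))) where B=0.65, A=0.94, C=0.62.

0.65

not A: Gödel ¬ of 0.94 = 0 (operand ≠ 0)
(not A → A): 0 ≤ 0.94, so result = 1
(B ∨ C) = max(0.65, 0.62) = 0.65
((not A → A) → (B ∨ C)): 1 > 0.65, so result = 0.65
not C: Gödel ¬ of 0.62 = 0 (operand ≠ 0)
(((not A → A) → (B ∨ C)) ∨ not C) = max(0.65, 0) = 0.65
(A ∨ A) = max(0.94, 0.94) = 0.94
not (A ∨ A): Gödel ¬ of 0.94 = 0 (operand ≠ 0)
(C → B): 0.62 ≤ 0.65, so result = 1
(not (A ∨ A) ∨ (C → B)) = max(0, 1) = 1
(C ∧ A) = min(0.62, 0.94) = 0.62
((not (A ∨ A) ∨ (C → B)) ∧ (C ∧ A)) = min(1, 0.62) = 0.62
(B ∧ ((not (A ∨ A) ∨ (C → B)) ∧ (C ∧ A))) = min(0.65, 0.62) = 0.62
((((not A → A) → (B ∨ C)) ∨ not C) ∨ (B ∧ ((not (A ∨ A) ∨ (C → B)) ∧ (C ∧ A)))) = max(0.65, 0.62) = 0.65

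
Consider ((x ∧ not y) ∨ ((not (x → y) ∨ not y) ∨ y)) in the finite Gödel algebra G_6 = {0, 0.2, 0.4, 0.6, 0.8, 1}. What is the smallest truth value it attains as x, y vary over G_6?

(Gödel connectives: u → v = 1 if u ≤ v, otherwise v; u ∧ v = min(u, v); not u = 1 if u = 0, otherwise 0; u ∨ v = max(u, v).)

0.20

The minimum is attained at x = 0, y = 0.2:
  not y: Gödel ¬ of 0.2 = 0 (operand ≠ 0)
  (x ∧ not y) = min(0, 0) = 0
  (x → y): 0 ≤ 0.2, so result = 1
  not (x → y): Gödel ¬ of 1 = 0 (operand ≠ 0)
  not y: Gödel ¬ of 0.2 = 0 (operand ≠ 0)
  (not (x → y) ∨ not y) = max(0, 0) = 0
  ((not (x → y) ∨ not y) ∨ y) = max(0, 0.2) = 0.2
  ((x ∧ not y) ∨ ((not (x → y) ∨ not y) ∨ y)) = max(0, 0.2) = 0.2
Checking all 36 assignments confirms none give a value below 0.20.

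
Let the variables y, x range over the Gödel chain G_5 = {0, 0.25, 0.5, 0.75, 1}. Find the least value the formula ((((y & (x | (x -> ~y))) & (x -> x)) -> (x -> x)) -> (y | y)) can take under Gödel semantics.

The minimum is attained at y = 0, x = 0:
  ~y: Gödel ¬ of 0 = 1 (operand is 0)
  (x -> ~y): 0 ≤ 1, so result = 1
  (x | (x -> ~y)) = max(0, 1) = 1
  (y & (x | (x -> ~y))) = min(0, 1) = 0
  (x -> x): 0 ≤ 0, so result = 1
  ((y & (x | (x -> ~y))) & (x -> x)) = min(0, 1) = 0
  (x -> x): 0 ≤ 0, so result = 1
  (((y & (x | (x -> ~y))) & (x -> x)) -> (x -> x)): 0 ≤ 1, so result = 1
  (y | y) = max(0, 0) = 0
  ((((y & (x | (x -> ~y))) & (x -> x)) -> (x -> x)) -> (y | y)): 1 > 0, so result = 0
Checking all 25 assignments confirms none give a value below 0.00.

0.00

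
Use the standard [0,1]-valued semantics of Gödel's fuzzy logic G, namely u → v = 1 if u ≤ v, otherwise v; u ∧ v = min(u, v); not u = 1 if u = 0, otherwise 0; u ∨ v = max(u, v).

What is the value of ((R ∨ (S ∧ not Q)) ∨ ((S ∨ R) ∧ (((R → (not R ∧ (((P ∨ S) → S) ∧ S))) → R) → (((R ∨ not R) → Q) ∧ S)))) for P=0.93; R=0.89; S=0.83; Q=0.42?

0.89

not Q: Gödel ¬ of 0.42 = 0 (operand ≠ 0)
(S ∧ not Q) = min(0.83, 0) = 0
(R ∨ (S ∧ not Q)) = max(0.89, 0) = 0.89
(S ∨ R) = max(0.83, 0.89) = 0.89
not R: Gödel ¬ of 0.89 = 0 (operand ≠ 0)
(P ∨ S) = max(0.93, 0.83) = 0.93
((P ∨ S) → S): 0.93 > 0.83, so result = 0.83
(((P ∨ S) → S) ∧ S) = min(0.83, 0.83) = 0.83
(not R ∧ (((P ∨ S) → S) ∧ S)) = min(0, 0.83) = 0
(R → (not R ∧ (((P ∨ S) → S) ∧ S))): 0.89 > 0, so result = 0
((R → (not R ∧ (((P ∨ S) → S) ∧ S))) → R): 0 ≤ 0.89, so result = 1
not R: Gödel ¬ of 0.89 = 0 (operand ≠ 0)
(R ∨ not R) = max(0.89, 0) = 0.89
((R ∨ not R) → Q): 0.89 > 0.42, so result = 0.42
(((R ∨ not R) → Q) ∧ S) = min(0.42, 0.83) = 0.42
(((R → (not R ∧ (((P ∨ S) → S) ∧ S))) → R) → (((R ∨ not R) → Q) ∧ S)): 1 > 0.42, so result = 0.42
((S ∨ R) ∧ (((R → (not R ∧ (((P ∨ S) → S) ∧ S))) → R) → (((R ∨ not R) → Q) ∧ S))) = min(0.89, 0.42) = 0.42
((R ∨ (S ∧ not Q)) ∨ ((S ∨ R) ∧ (((R → (not R ∧ (((P ∨ S) → S) ∧ S))) → R) → (((R ∨ not R) → Q) ∧ S)))) = max(0.89, 0.42) = 0.89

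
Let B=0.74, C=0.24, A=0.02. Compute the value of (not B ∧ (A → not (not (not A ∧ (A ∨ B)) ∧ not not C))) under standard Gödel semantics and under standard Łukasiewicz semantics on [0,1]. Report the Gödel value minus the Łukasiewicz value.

-0.26

Gödel evaluation:
  not B: Gödel ¬ of 0.74 = 0 (operand ≠ 0)
  not A: Gödel ¬ of 0.02 = 0 (operand ≠ 0)
  (A ∨ B) = max(0.02, 0.74) = 0.74
  (not A ∧ (A ∨ B)) = min(0, 0.74) = 0
  not (not A ∧ (A ∨ B)): Gödel ¬ of 0 = 1 (operand is 0)
  not C: Gödel ¬ of 0.24 = 0 (operand ≠ 0)
  not not C: Gödel ¬ of 0 = 1 (operand is 0)
  (not (not A ∧ (A ∨ B)) ∧ not not C) = min(1, 1) = 1
  not (not (not A ∧ (A ∨ B)) ∧ not not C): Gödel ¬ of 1 = 0 (operand ≠ 0)
  (A → not (not (not A ∧ (A ∨ B)) ∧ not not C)): 0.02 > 0, so result = 0
  (not B ∧ (A → not (not (not A ∧ (A ∨ B)) ∧ not not C))) = min(0, 0) = 0
  Gödel value = 0
Łukasiewicz evaluation:
  not B: Łukasiewicz ¬ gives 1 − 0.74 = 0.26
  not A: Łukasiewicz ¬ gives 1 − 0.02 = 0.98
  (A ∨ B) = max(0.02, 0.74) = 0.74
  (not A ∧ (A ∨ B)) = min(0.98, 0.74) = 0.74
  not (not A ∧ (A ∨ B)): Łukasiewicz ¬ gives 1 − 0.74 = 0.26
  not C: Łukasiewicz ¬ gives 1 − 0.24 = 0.76
  not not C: Łukasiewicz ¬ gives 1 − 0.76 = 0.24
  (not (not A ∧ (A ∨ B)) ∧ not not C) = min(0.26, 0.24) = 0.24
  not (not (not A ∧ (A ∨ B)) ∧ not not C): Łukasiewicz ¬ gives 1 − 0.24 = 0.76
  (A → not (not (not A ∧ (A ∨ B)) ∧ not not C)): min(1, 1 − 0.02 + 0.76) = 1
  (not B ∧ (A → not (not (not A ∧ (A ∨ B)) ∧ not not C))) = min(0.26, 1) = 0.26
  Łukasiewicz value = 0.26
Difference: 0 − 0.26 = -0.26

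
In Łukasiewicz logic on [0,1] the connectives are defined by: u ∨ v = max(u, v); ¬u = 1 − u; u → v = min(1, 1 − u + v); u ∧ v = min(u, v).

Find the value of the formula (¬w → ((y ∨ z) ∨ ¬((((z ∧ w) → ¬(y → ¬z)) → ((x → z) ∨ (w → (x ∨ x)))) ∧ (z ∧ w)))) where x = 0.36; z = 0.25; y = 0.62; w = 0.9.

1.00

¬w: Łukasiewicz ¬ gives 1 − 0.9 = 0.1
(y ∨ z) = max(0.62, 0.25) = 0.62
(z ∧ w) = min(0.25, 0.9) = 0.25
¬z: Łukasiewicz ¬ gives 1 − 0.25 = 0.75
(y → ¬z): min(1, 1 − 0.62 + 0.75) = 1
¬(y → ¬z): Łukasiewicz ¬ gives 1 − 1 = 0
((z ∧ w) → ¬(y → ¬z)): min(1, 1 − 0.25 + 0) = 0.75
(x → z): min(1, 1 − 0.36 + 0.25) = 0.89
(x ∨ x) = max(0.36, 0.36) = 0.36
(w → (x ∨ x)): min(1, 1 − 0.9 + 0.36) = 0.46
((x → z) ∨ (w → (x ∨ x))) = max(0.89, 0.46) = 0.89
(((z ∧ w) → ¬(y → ¬z)) → ((x → z) ∨ (w → (x ∨ x)))): min(1, 1 − 0.75 + 0.89) = 1
(z ∧ w) = min(0.25, 0.9) = 0.25
((((z ∧ w) → ¬(y → ¬z)) → ((x → z) ∨ (w → (x ∨ x)))) ∧ (z ∧ w)) = min(1, 0.25) = 0.25
¬((((z ∧ w) → ¬(y → ¬z)) → ((x → z) ∨ (w → (x ∨ x)))) ∧ (z ∧ w)): Łukasiewicz ¬ gives 1 − 0.25 = 0.75
((y ∨ z) ∨ ¬((((z ∧ w) → ¬(y → ¬z)) → ((x → z) ∨ (w → (x ∨ x)))) ∧ (z ∧ w))) = max(0.62, 0.75) = 0.75
(¬w → ((y ∨ z) ∨ ¬((((z ∧ w) → ¬(y → ¬z)) → ((x → z) ∨ (w → (x ∨ x)))) ∧ (z ∧ w)))): min(1, 1 − 0.1 + 0.75) = 1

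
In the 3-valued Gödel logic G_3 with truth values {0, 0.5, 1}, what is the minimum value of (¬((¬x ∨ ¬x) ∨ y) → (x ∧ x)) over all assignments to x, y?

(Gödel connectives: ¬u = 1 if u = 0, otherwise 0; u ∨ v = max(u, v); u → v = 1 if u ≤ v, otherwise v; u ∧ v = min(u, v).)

0.50

The minimum is attained at x = 0.5, y = 0:
  ¬x: Gödel ¬ of 0.5 = 0 (operand ≠ 0)
  ¬x: Gödel ¬ of 0.5 = 0 (operand ≠ 0)
  (¬x ∨ ¬x) = max(0, 0) = 0
  ((¬x ∨ ¬x) ∨ y) = max(0, 0) = 0
  ¬((¬x ∨ ¬x) ∨ y): Gödel ¬ of 0 = 1 (operand is 0)
  (x ∧ x) = min(0.5, 0.5) = 0.5
  (¬((¬x ∨ ¬x) ∨ y) → (x ∧ x)): 1 > 0.5, so result = 0.5
Checking all 9 assignments confirms none give a value below 0.50.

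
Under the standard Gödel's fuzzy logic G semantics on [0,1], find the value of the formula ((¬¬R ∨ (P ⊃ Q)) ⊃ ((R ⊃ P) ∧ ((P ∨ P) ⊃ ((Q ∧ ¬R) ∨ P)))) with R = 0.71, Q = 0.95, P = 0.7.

¬R: Gödel ¬ of 0.71 = 0 (operand ≠ 0)
¬¬R: Gödel ¬ of 0 = 1 (operand is 0)
(P ⊃ Q): 0.7 ≤ 0.95, so result = 1
(¬¬R ∨ (P ⊃ Q)) = max(1, 1) = 1
(R ⊃ P): 0.71 > 0.7, so result = 0.7
(P ∨ P) = max(0.7, 0.7) = 0.7
¬R: Gödel ¬ of 0.71 = 0 (operand ≠ 0)
(Q ∧ ¬R) = min(0.95, 0) = 0
((Q ∧ ¬R) ∨ P) = max(0, 0.7) = 0.7
((P ∨ P) ⊃ ((Q ∧ ¬R) ∨ P)): 0.7 ≤ 0.7, so result = 1
((R ⊃ P) ∧ ((P ∨ P) ⊃ ((Q ∧ ¬R) ∨ P))) = min(0.7, 1) = 0.7
((¬¬R ∨ (P ⊃ Q)) ⊃ ((R ⊃ P) ∧ ((P ∨ P) ⊃ ((Q ∧ ¬R) ∨ P)))): 1 > 0.7, so result = 0.7

0.70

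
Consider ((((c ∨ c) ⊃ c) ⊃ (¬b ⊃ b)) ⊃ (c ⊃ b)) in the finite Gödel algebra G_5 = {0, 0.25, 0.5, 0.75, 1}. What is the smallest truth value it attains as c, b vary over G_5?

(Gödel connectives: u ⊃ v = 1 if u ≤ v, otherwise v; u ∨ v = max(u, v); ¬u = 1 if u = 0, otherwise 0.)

The minimum is attained at c = 0.5, b = 0.25:
  (c ∨ c) = max(0.5, 0.5) = 0.5
  ((c ∨ c) ⊃ c): 0.5 ≤ 0.5, so result = 1
  ¬b: Gödel ¬ of 0.25 = 0 (operand ≠ 0)
  (¬b ⊃ b): 0 ≤ 0.25, so result = 1
  (((c ∨ c) ⊃ c) ⊃ (¬b ⊃ b)): 1 ≤ 1, so result = 1
  (c ⊃ b): 0.5 > 0.25, so result = 0.25
  ((((c ∨ c) ⊃ c) ⊃ (¬b ⊃ b)) ⊃ (c ⊃ b)): 1 > 0.25, so result = 0.25
Checking all 25 assignments confirms none give a value below 0.25.

0.25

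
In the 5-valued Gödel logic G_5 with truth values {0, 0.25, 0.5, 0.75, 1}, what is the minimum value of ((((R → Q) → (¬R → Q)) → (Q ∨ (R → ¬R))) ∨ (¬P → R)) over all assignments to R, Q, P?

The minimum is attained at R = 0.25, Q = 0, P = 0:
  (R → Q): 0.25 > 0, so result = 0
  ¬R: Gödel ¬ of 0.25 = 0 (operand ≠ 0)
  (¬R → Q): 0 ≤ 0, so result = 1
  ((R → Q) → (¬R → Q)): 0 ≤ 1, so result = 1
  ¬R: Gödel ¬ of 0.25 = 0 (operand ≠ 0)
  (R → ¬R): 0.25 > 0, so result = 0
  (Q ∨ (R → ¬R)) = max(0, 0) = 0
  (((R → Q) → (¬R → Q)) → (Q ∨ (R → ¬R))): 1 > 0, so result = 0
  ¬P: Gödel ¬ of 0 = 1 (operand is 0)
  (¬P → R): 1 > 0.25, so result = 0.25
  ((((R → Q) → (¬R → Q)) → (Q ∨ (R → ¬R))) ∨ (¬P → R)) = max(0, 0.25) = 0.25
Checking all 125 assignments confirms none give a value below 0.25.

0.25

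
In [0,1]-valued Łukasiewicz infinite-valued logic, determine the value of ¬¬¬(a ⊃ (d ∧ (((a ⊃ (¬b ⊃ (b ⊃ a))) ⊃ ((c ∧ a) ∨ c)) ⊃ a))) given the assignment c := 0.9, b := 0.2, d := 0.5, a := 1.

¬b: Łukasiewicz ¬ gives 1 − 0.2 = 0.8
(b ⊃ a): min(1, 1 − 0.2 + 1) = 1
(¬b ⊃ (b ⊃ a)): min(1, 1 − 0.8 + 1) = 1
(a ⊃ (¬b ⊃ (b ⊃ a))): min(1, 1 − 1 + 1) = 1
(c ∧ a) = min(0.9, 1) = 0.9
((c ∧ a) ∨ c) = max(0.9, 0.9) = 0.9
((a ⊃ (¬b ⊃ (b ⊃ a))) ⊃ ((c ∧ a) ∨ c)): min(1, 1 − 1 + 0.9) = 0.9
(((a ⊃ (¬b ⊃ (b ⊃ a))) ⊃ ((c ∧ a) ∨ c)) ⊃ a): min(1, 1 − 0.9 + 1) = 1
(d ∧ (((a ⊃ (¬b ⊃ (b ⊃ a))) ⊃ ((c ∧ a) ∨ c)) ⊃ a)) = min(0.5, 1) = 0.5
(a ⊃ (d ∧ (((a ⊃ (¬b ⊃ (b ⊃ a))) ⊃ ((c ∧ a) ∨ c)) ⊃ a))): min(1, 1 − 1 + 0.5) = 0.5
¬(a ⊃ (d ∧ (((a ⊃ (¬b ⊃ (b ⊃ a))) ⊃ ((c ∧ a) ∨ c)) ⊃ a))): Łukasiewicz ¬ gives 1 − 0.5 = 0.5
¬¬(a ⊃ (d ∧ (((a ⊃ (¬b ⊃ (b ⊃ a))) ⊃ ((c ∧ a) ∨ c)) ⊃ a))): Łukasiewicz ¬ gives 1 − 0.5 = 0.5
¬¬¬(a ⊃ (d ∧ (((a ⊃ (¬b ⊃ (b ⊃ a))) ⊃ ((c ∧ a) ∨ c)) ⊃ a))): Łukasiewicz ¬ gives 1 − 0.5 = 0.5

0.50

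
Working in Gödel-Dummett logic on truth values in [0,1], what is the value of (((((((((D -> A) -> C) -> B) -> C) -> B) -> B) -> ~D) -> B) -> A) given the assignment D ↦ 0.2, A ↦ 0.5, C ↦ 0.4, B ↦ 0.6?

0.50

(D -> A): 0.2 ≤ 0.5, so result = 1
((D -> A) -> C): 1 > 0.4, so result = 0.4
(((D -> A) -> C) -> B): 0.4 ≤ 0.6, so result = 1
((((D -> A) -> C) -> B) -> C): 1 > 0.4, so result = 0.4
(((((D -> A) -> C) -> B) -> C) -> B): 0.4 ≤ 0.6, so result = 1
((((((D -> A) -> C) -> B) -> C) -> B) -> B): 1 > 0.6, so result = 0.6
~D: Gödel ¬ of 0.2 = 0 (operand ≠ 0)
(((((((D -> A) -> C) -> B) -> C) -> B) -> B) -> ~D): 0.6 > 0, so result = 0
((((((((D -> A) -> C) -> B) -> C) -> B) -> B) -> ~D) -> B): 0 ≤ 0.6, so result = 1
(((((((((D -> A) -> C) -> B) -> C) -> B) -> B) -> ~D) -> B) -> A): 1 > 0.5, so result = 0.5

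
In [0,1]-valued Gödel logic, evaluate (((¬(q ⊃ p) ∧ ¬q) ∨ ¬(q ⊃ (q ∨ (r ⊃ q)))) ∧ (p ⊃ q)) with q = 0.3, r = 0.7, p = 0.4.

(q ⊃ p): 0.3 ≤ 0.4, so result = 1
¬(q ⊃ p): Gödel ¬ of 1 = 0 (operand ≠ 0)
¬q: Gödel ¬ of 0.3 = 0 (operand ≠ 0)
(¬(q ⊃ p) ∧ ¬q) = min(0, 0) = 0
(r ⊃ q): 0.7 > 0.3, so result = 0.3
(q ∨ (r ⊃ q)) = max(0.3, 0.3) = 0.3
(q ⊃ (q ∨ (r ⊃ q))): 0.3 ≤ 0.3, so result = 1
¬(q ⊃ (q ∨ (r ⊃ q))): Gödel ¬ of 1 = 0 (operand ≠ 0)
((¬(q ⊃ p) ∧ ¬q) ∨ ¬(q ⊃ (q ∨ (r ⊃ q)))) = max(0, 0) = 0
(p ⊃ q): 0.4 > 0.3, so result = 0.3
(((¬(q ⊃ p) ∧ ¬q) ∨ ¬(q ⊃ (q ∨ (r ⊃ q)))) ∧ (p ⊃ q)) = min(0, 0.3) = 0

0.00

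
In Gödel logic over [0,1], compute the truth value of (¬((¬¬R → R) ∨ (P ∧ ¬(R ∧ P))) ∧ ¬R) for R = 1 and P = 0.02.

¬R: Gödel ¬ of 1 = 0 (operand ≠ 0)
¬¬R: Gödel ¬ of 0 = 1 (operand is 0)
(¬¬R → R): 1 ≤ 1, so result = 1
(R ∧ P) = min(1, 0.02) = 0.02
¬(R ∧ P): Gödel ¬ of 0.02 = 0 (operand ≠ 0)
(P ∧ ¬(R ∧ P)) = min(0.02, 0) = 0
((¬¬R → R) ∨ (P ∧ ¬(R ∧ P))) = max(1, 0) = 1
¬((¬¬R → R) ∨ (P ∧ ¬(R ∧ P))): Gödel ¬ of 1 = 0 (operand ≠ 0)
¬R: Gödel ¬ of 1 = 0 (operand ≠ 0)
(¬((¬¬R → R) ∨ (P ∧ ¬(R ∧ P))) ∧ ¬R) = min(0, 0) = 0

0.00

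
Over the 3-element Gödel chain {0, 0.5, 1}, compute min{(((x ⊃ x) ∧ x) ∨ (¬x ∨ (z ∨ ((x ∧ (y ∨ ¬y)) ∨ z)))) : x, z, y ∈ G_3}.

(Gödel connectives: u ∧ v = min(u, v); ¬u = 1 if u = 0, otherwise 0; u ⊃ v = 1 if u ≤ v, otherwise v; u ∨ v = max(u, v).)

0.50

The minimum is attained at x = 0.5, z = 0, y = 0:
  (x ⊃ x): 0.5 ≤ 0.5, so result = 1
  ((x ⊃ x) ∧ x) = min(1, 0.5) = 0.5
  ¬x: Gödel ¬ of 0.5 = 0 (operand ≠ 0)
  ¬y: Gödel ¬ of 0 = 1 (operand is 0)
  (y ∨ ¬y) = max(0, 1) = 1
  (x ∧ (y ∨ ¬y)) = min(0.5, 1) = 0.5
  ((x ∧ (y ∨ ¬y)) ∨ z) = max(0.5, 0) = 0.5
  (z ∨ ((x ∧ (y ∨ ¬y)) ∨ z)) = max(0, 0.5) = 0.5
  (¬x ∨ (z ∨ ((x ∧ (y ∨ ¬y)) ∨ z))) = max(0, 0.5) = 0.5
  (((x ⊃ x) ∧ x) ∨ (¬x ∨ (z ∨ ((x ∧ (y ∨ ¬y)) ∨ z)))) = max(0.5, 0.5) = 0.5
Checking all 27 assignments confirms none give a value below 0.50.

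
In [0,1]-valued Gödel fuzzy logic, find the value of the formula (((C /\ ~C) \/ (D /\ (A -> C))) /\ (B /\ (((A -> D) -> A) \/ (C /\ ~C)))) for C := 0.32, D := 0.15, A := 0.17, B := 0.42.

~C: Gödel ¬ of 0.32 = 0 (operand ≠ 0)
(C /\ ~C) = min(0.32, 0) = 0
(A -> C): 0.17 ≤ 0.32, so result = 1
(D /\ (A -> C)) = min(0.15, 1) = 0.15
((C /\ ~C) \/ (D /\ (A -> C))) = max(0, 0.15) = 0.15
(A -> D): 0.17 > 0.15, so result = 0.15
((A -> D) -> A): 0.15 ≤ 0.17, so result = 1
~C: Gödel ¬ of 0.32 = 0 (operand ≠ 0)
(C /\ ~C) = min(0.32, 0) = 0
(((A -> D) -> A) \/ (C /\ ~C)) = max(1, 0) = 1
(B /\ (((A -> D) -> A) \/ (C /\ ~C))) = min(0.42, 1) = 0.42
(((C /\ ~C) \/ (D /\ (A -> C))) /\ (B /\ (((A -> D) -> A) \/ (C /\ ~C)))) = min(0.15, 0.42) = 0.15

0.15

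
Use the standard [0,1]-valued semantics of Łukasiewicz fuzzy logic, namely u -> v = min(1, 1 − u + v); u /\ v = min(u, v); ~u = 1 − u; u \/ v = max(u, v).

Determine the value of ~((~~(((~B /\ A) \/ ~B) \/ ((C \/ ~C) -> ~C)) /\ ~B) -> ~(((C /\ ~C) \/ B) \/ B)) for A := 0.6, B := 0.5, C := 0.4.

0.00

~B: Łukasiewicz ¬ gives 1 − 0.5 = 0.5
(~B /\ A) = min(0.5, 0.6) = 0.5
~B: Łukasiewicz ¬ gives 1 − 0.5 = 0.5
((~B /\ A) \/ ~B) = max(0.5, 0.5) = 0.5
~C: Łukasiewicz ¬ gives 1 − 0.4 = 0.6
(C \/ ~C) = max(0.4, 0.6) = 0.6
~C: Łukasiewicz ¬ gives 1 − 0.4 = 0.6
((C \/ ~C) -> ~C): min(1, 1 − 0.6 + 0.6) = 1
(((~B /\ A) \/ ~B) \/ ((C \/ ~C) -> ~C)) = max(0.5, 1) = 1
~(((~B /\ A) \/ ~B) \/ ((C \/ ~C) -> ~C)): Łukasiewicz ¬ gives 1 − 1 = 0
~~(((~B /\ A) \/ ~B) \/ ((C \/ ~C) -> ~C)): Łukasiewicz ¬ gives 1 − 0 = 1
~B: Łukasiewicz ¬ gives 1 − 0.5 = 0.5
(~~(((~B /\ A) \/ ~B) \/ ((C \/ ~C) -> ~C)) /\ ~B) = min(1, 0.5) = 0.5
~C: Łukasiewicz ¬ gives 1 − 0.4 = 0.6
(C /\ ~C) = min(0.4, 0.6) = 0.4
((C /\ ~C) \/ B) = max(0.4, 0.5) = 0.5
(((C /\ ~C) \/ B) \/ B) = max(0.5, 0.5) = 0.5
~(((C /\ ~C) \/ B) \/ B): Łukasiewicz ¬ gives 1 − 0.5 = 0.5
((~~(((~B /\ A) \/ ~B) \/ ((C \/ ~C) -> ~C)) /\ ~B) -> ~(((C /\ ~C) \/ B) \/ B)): min(1, 1 − 0.5 + 0.5) = 1
~((~~(((~B /\ A) \/ ~B) \/ ((C \/ ~C) -> ~C)) /\ ~B) -> ~(((C /\ ~C) \/ B) \/ B)): Łukasiewicz ¬ gives 1 − 1 = 0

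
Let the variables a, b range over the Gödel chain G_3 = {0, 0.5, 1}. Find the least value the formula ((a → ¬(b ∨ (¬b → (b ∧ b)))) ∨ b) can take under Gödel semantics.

0.50

The minimum is attained at a = 0.5, b = 0.5:
  ¬b: Gödel ¬ of 0.5 = 0 (operand ≠ 0)
  (b ∧ b) = min(0.5, 0.5) = 0.5
  (¬b → (b ∧ b)): 0 ≤ 0.5, so result = 1
  (b ∨ (¬b → (b ∧ b))) = max(0.5, 1) = 1
  ¬(b ∨ (¬b → (b ∧ b))): Gödel ¬ of 1 = 0 (operand ≠ 0)
  (a → ¬(b ∨ (¬b → (b ∧ b)))): 0.5 > 0, so result = 0
  ((a → ¬(b ∨ (¬b → (b ∧ b)))) ∨ b) = max(0, 0.5) = 0.5
Checking all 9 assignments confirms none give a value below 0.50.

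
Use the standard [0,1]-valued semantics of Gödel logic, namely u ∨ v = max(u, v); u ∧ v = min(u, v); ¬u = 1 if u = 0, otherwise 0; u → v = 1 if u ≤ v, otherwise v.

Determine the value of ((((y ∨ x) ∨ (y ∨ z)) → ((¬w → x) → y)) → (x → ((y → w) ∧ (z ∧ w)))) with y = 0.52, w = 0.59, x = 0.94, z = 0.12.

0.12

(y ∨ x) = max(0.52, 0.94) = 0.94
(y ∨ z) = max(0.52, 0.12) = 0.52
((y ∨ x) ∨ (y ∨ z)) = max(0.94, 0.52) = 0.94
¬w: Gödel ¬ of 0.59 = 0 (operand ≠ 0)
(¬w → x): 0 ≤ 0.94, so result = 1
((¬w → x) → y): 1 > 0.52, so result = 0.52
(((y ∨ x) ∨ (y ∨ z)) → ((¬w → x) → y)): 0.94 > 0.52, so result = 0.52
(y → w): 0.52 ≤ 0.59, so result = 1
(z ∧ w) = min(0.12, 0.59) = 0.12
((y → w) ∧ (z ∧ w)) = min(1, 0.12) = 0.12
(x → ((y → w) ∧ (z ∧ w))): 0.94 > 0.12, so result = 0.12
((((y ∨ x) ∨ (y ∨ z)) → ((¬w → x) → y)) → (x → ((y → w) ∧ (z ∧ w)))): 0.52 > 0.12, so result = 0.12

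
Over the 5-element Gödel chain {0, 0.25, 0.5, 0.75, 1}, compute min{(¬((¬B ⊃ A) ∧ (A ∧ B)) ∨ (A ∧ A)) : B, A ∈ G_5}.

0.25

The minimum is attained at B = 0.25, A = 0.25:
  ¬B: Gödel ¬ of 0.25 = 0 (operand ≠ 0)
  (¬B ⊃ A): 0 ≤ 0.25, so result = 1
  (A ∧ B) = min(0.25, 0.25) = 0.25
  ((¬B ⊃ A) ∧ (A ∧ B)) = min(1, 0.25) = 0.25
  ¬((¬B ⊃ A) ∧ (A ∧ B)): Gödel ¬ of 0.25 = 0 (operand ≠ 0)
  (A ∧ A) = min(0.25, 0.25) = 0.25
  (¬((¬B ⊃ A) ∧ (A ∧ B)) ∨ (A ∧ A)) = max(0, 0.25) = 0.25
Checking all 25 assignments confirms none give a value below 0.25.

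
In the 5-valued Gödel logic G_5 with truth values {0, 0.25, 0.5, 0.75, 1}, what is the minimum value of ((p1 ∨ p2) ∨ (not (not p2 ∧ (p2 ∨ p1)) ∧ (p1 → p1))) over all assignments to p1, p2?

The minimum is attained at p1 = 0.25, p2 = 0:
  (p1 ∨ p2) = max(0.25, 0) = 0.25
  not p2: Gödel ¬ of 0 = 1 (operand is 0)
  (p2 ∨ p1) = max(0, 0.25) = 0.25
  (not p2 ∧ (p2 ∨ p1)) = min(1, 0.25) = 0.25
  not (not p2 ∧ (p2 ∨ p1)): Gödel ¬ of 0.25 = 0 (operand ≠ 0)
  (p1 → p1): 0.25 ≤ 0.25, so result = 1
  (not (not p2 ∧ (p2 ∨ p1)) ∧ (p1 → p1)) = min(0, 1) = 0
  ((p1 ∨ p2) ∨ (not (not p2 ∧ (p2 ∨ p1)) ∧ (p1 → p1))) = max(0.25, 0) = 0.25
Checking all 25 assignments confirms none give a value below 0.25.

0.25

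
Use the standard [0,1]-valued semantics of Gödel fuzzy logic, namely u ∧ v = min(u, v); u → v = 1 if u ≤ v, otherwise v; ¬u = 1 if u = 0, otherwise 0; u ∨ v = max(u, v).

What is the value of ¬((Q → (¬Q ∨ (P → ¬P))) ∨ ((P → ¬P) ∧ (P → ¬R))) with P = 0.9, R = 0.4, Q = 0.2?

1.00

¬Q: Gödel ¬ of 0.2 = 0 (operand ≠ 0)
¬P: Gödel ¬ of 0.9 = 0 (operand ≠ 0)
(P → ¬P): 0.9 > 0, so result = 0
(¬Q ∨ (P → ¬P)) = max(0, 0) = 0
(Q → (¬Q ∨ (P → ¬P))): 0.2 > 0, so result = 0
¬P: Gödel ¬ of 0.9 = 0 (operand ≠ 0)
(P → ¬P): 0.9 > 0, so result = 0
¬R: Gödel ¬ of 0.4 = 0 (operand ≠ 0)
(P → ¬R): 0.9 > 0, so result = 0
((P → ¬P) ∧ (P → ¬R)) = min(0, 0) = 0
((Q → (¬Q ∨ (P → ¬P))) ∨ ((P → ¬P) ∧ (P → ¬R))) = max(0, 0) = 0
¬((Q → (¬Q ∨ (P → ¬P))) ∨ ((P → ¬P) ∧ (P → ¬R))): Gödel ¬ of 0 = 1 (operand is 0)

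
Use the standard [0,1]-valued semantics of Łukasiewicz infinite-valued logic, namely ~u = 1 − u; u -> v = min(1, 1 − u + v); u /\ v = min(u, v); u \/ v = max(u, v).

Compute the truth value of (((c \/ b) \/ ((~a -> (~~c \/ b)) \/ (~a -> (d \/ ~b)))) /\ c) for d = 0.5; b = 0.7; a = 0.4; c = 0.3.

(c \/ b) = max(0.3, 0.7) = 0.7
~a: Łukasiewicz ¬ gives 1 − 0.4 = 0.6
~c: Łukasiewicz ¬ gives 1 − 0.3 = 0.7
~~c: Łukasiewicz ¬ gives 1 − 0.7 = 0.3
(~~c \/ b) = max(0.3, 0.7) = 0.7
(~a -> (~~c \/ b)): min(1, 1 − 0.6 + 0.7) = 1
~a: Łukasiewicz ¬ gives 1 − 0.4 = 0.6
~b: Łukasiewicz ¬ gives 1 − 0.7 = 0.3
(d \/ ~b) = max(0.5, 0.3) = 0.5
(~a -> (d \/ ~b)): min(1, 1 − 0.6 + 0.5) = 0.9
((~a -> (~~c \/ b)) \/ (~a -> (d \/ ~b))) = max(1, 0.9) = 1
((c \/ b) \/ ((~a -> (~~c \/ b)) \/ (~a -> (d \/ ~b)))) = max(0.7, 1) = 1
(((c \/ b) \/ ((~a -> (~~c \/ b)) \/ (~a -> (d \/ ~b)))) /\ c) = min(1, 0.3) = 0.3

0.30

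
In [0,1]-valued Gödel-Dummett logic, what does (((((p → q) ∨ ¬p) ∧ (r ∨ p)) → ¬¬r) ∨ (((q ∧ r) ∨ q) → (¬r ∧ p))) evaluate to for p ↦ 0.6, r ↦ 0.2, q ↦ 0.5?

(p → q): 0.6 > 0.5, so result = 0.5
¬p: Gödel ¬ of 0.6 = 0 (operand ≠ 0)
((p → q) ∨ ¬p) = max(0.5, 0) = 0.5
(r ∨ p) = max(0.2, 0.6) = 0.6
(((p → q) ∨ ¬p) ∧ (r ∨ p)) = min(0.5, 0.6) = 0.5
¬r: Gödel ¬ of 0.2 = 0 (operand ≠ 0)
¬¬r: Gödel ¬ of 0 = 1 (operand is 0)
((((p → q) ∨ ¬p) ∧ (r ∨ p)) → ¬¬r): 0.5 ≤ 1, so result = 1
(q ∧ r) = min(0.5, 0.2) = 0.2
((q ∧ r) ∨ q) = max(0.2, 0.5) = 0.5
¬r: Gödel ¬ of 0.2 = 0 (operand ≠ 0)
(¬r ∧ p) = min(0, 0.6) = 0
(((q ∧ r) ∨ q) → (¬r ∧ p)): 0.5 > 0, so result = 0
(((((p → q) ∨ ¬p) ∧ (r ∨ p)) → ¬¬r) ∨ (((q ∧ r) ∨ q) → (¬r ∧ p))) = max(1, 0) = 1

1.00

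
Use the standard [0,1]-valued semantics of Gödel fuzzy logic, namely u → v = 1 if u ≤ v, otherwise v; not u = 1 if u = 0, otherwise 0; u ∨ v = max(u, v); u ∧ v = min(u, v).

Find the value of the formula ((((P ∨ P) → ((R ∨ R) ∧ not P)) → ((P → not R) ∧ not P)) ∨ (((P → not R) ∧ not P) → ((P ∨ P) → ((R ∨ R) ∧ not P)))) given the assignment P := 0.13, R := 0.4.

1.00

(P ∨ P) = max(0.13, 0.13) = 0.13
(R ∨ R) = max(0.4, 0.4) = 0.4
not P: Gödel ¬ of 0.13 = 0 (operand ≠ 0)
((R ∨ R) ∧ not P) = min(0.4, 0) = 0
((P ∨ P) → ((R ∨ R) ∧ not P)): 0.13 > 0, so result = 0
not R: Gödel ¬ of 0.4 = 0 (operand ≠ 0)
(P → not R): 0.13 > 0, so result = 0
not P: Gödel ¬ of 0.13 = 0 (operand ≠ 0)
((P → not R) ∧ not P) = min(0, 0) = 0
(((P ∨ P) → ((R ∨ R) ∧ not P)) → ((P → not R) ∧ not P)): 0 ≤ 0, so result = 1
not R: Gödel ¬ of 0.4 = 0 (operand ≠ 0)
(P → not R): 0.13 > 0, so result = 0
not P: Gödel ¬ of 0.13 = 0 (operand ≠ 0)
((P → not R) ∧ not P) = min(0, 0) = 0
(P ∨ P) = max(0.13, 0.13) = 0.13
(R ∨ R) = max(0.4, 0.4) = 0.4
not P: Gödel ¬ of 0.13 = 0 (operand ≠ 0)
((R ∨ R) ∧ not P) = min(0.4, 0) = 0
((P ∨ P) → ((R ∨ R) ∧ not P)): 0.13 > 0, so result = 0
(((P → not R) ∧ not P) → ((P ∨ P) → ((R ∨ R) ∧ not P))): 0 ≤ 0, so result = 1
((((P ∨ P) → ((R ∨ R) ∧ not P)) → ((P → not R) ∧ not P)) ∨ (((P → not R) ∧ not P) → ((P ∨ P) → ((R ∨ R) ∧ not P)))) = max(1, 1) = 1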